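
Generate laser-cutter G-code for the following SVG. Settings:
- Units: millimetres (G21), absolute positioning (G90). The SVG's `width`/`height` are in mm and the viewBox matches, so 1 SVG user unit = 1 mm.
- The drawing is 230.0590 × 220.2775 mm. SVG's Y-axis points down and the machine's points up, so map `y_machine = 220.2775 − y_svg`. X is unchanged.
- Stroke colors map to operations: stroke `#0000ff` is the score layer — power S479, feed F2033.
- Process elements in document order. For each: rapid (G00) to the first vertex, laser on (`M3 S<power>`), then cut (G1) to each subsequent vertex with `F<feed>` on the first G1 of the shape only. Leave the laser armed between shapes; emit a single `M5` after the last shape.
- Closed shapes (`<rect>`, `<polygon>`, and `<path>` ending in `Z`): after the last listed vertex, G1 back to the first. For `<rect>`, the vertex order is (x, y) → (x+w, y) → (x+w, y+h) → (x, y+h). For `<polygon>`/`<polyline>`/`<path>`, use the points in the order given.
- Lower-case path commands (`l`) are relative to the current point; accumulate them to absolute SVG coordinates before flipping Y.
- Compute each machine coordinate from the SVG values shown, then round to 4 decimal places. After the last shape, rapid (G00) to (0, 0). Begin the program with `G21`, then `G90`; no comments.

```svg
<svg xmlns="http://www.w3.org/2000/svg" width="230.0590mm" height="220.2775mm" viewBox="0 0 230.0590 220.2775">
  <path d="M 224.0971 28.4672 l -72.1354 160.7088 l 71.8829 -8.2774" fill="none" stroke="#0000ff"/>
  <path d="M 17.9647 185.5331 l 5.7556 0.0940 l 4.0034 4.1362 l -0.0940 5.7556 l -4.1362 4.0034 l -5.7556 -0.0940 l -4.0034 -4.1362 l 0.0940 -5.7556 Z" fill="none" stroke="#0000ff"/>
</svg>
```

Since the viewBox matches the mm dimensions, user units are millimetres directly. The only transform is the Y-flip y_m = 220.2775 − y_svg.

Shape 1 is a open polyline drawn with `<path>`. Its stroke #0000ff means score at S479, F2033. After flipping Y the toolpath is (224.0971,191.8103) → (151.9617,31.1015) → (223.8446,39.3789).

Shape 2 is a regular polygon drawn with `<path>`. Its stroke #0000ff means score at S479, F2033. After flipping Y the toolpath is (17.9647,34.7444) → (23.7203,34.6504) → (27.7237,30.5142) → (27.6297,24.7586) → (23.4935,20.7552) → (17.7379,20.8492) → (13.7345,24.9854) → (13.8285,30.7410) → (17.9647,34.7444), returning to the start.

G21
G90
G00 X224.0971 Y191.8103
M3 S479
G1 X151.9617 Y31.1015 F2033
G1 X223.8446 Y39.3789
G00 X17.9647 Y34.7444
M3 S479
G1 X23.7203 Y34.6504 F2033
G1 X27.7237 Y30.5142
G1 X27.6297 Y24.7586
G1 X23.4935 Y20.7552
G1 X17.7379 Y20.8492
G1 X13.7345 Y24.9854
G1 X13.8285 Y30.7410
G1 X17.9647 Y34.7444
M5
G00 X0.0000 Y0.0000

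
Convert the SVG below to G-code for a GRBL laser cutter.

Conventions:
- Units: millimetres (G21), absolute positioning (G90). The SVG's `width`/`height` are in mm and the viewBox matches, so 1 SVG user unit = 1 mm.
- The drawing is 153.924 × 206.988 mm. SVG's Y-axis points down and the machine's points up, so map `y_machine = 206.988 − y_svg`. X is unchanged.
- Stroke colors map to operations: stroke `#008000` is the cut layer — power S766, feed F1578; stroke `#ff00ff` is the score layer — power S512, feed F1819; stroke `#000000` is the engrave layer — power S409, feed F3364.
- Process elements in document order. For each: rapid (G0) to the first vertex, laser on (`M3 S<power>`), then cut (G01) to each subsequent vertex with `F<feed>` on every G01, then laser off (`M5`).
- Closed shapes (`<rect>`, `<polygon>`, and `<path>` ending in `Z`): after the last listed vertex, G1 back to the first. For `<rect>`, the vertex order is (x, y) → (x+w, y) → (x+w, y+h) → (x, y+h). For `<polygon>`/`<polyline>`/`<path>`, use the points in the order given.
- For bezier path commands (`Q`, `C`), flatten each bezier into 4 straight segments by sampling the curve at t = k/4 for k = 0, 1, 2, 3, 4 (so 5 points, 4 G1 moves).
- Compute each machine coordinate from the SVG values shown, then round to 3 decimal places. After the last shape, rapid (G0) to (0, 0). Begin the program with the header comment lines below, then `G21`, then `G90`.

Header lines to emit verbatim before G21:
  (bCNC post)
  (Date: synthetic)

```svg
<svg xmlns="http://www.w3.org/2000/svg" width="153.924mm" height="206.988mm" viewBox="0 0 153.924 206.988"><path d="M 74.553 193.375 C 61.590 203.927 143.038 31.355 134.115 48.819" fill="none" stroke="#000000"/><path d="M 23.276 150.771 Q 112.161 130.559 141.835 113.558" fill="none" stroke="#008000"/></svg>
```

(bCNC post)
(Date: synthetic)
G21
G90
G0 X74.553 Y13.613
M3 S409
G01 X79.646 Y34.204 F3364
G01 X102.819 Y88.483 F3364
G01 X126.750 Y141.466 F3364
G01 X134.115 Y158.169 F3364
M5
G0 X23.276 Y56.217
M3 S766
G01 X64.018 Y66.122 F1578
G01 X97.358 Y75.626 F1578
G01 X123.297 Y84.729 F1578
G01 X141.835 Y93.430 F1578
M5
G0 X0.000 Y0.000

viewBox `0 0 153.924 206.988` with mm width/height → 1 unit = 1 mm. Flip: y_m = 206.988 − y_svg.

**Shape 1** — `<path>` cubic bezier, stroke `#000000` → engrave (S409, F3364). Control points (SVG): P0=(74.553,193.375), P1=(61.590,203.927), P2=(143.038,31.355), P3=(134.115,48.819); sampled at t=k/4. Machine vertices: (74.553,13.613) → (79.646,34.204) → (102.819,88.483) → (126.750,141.466) → (134.115,158.169). Open path.

**Shape 2** — `<path>` quadratic bezier, stroke `#008000` → cut (S766, F1578). Control points (SVG): P0=(23.276,150.771), P1=(112.161,130.559), P2=(141.835,113.558); sampled at t=k/4. Machine vertices: (23.276,56.217) → (64.018,66.122) → (97.358,75.626) → (123.297,84.729) → (141.835,93.430). Open path.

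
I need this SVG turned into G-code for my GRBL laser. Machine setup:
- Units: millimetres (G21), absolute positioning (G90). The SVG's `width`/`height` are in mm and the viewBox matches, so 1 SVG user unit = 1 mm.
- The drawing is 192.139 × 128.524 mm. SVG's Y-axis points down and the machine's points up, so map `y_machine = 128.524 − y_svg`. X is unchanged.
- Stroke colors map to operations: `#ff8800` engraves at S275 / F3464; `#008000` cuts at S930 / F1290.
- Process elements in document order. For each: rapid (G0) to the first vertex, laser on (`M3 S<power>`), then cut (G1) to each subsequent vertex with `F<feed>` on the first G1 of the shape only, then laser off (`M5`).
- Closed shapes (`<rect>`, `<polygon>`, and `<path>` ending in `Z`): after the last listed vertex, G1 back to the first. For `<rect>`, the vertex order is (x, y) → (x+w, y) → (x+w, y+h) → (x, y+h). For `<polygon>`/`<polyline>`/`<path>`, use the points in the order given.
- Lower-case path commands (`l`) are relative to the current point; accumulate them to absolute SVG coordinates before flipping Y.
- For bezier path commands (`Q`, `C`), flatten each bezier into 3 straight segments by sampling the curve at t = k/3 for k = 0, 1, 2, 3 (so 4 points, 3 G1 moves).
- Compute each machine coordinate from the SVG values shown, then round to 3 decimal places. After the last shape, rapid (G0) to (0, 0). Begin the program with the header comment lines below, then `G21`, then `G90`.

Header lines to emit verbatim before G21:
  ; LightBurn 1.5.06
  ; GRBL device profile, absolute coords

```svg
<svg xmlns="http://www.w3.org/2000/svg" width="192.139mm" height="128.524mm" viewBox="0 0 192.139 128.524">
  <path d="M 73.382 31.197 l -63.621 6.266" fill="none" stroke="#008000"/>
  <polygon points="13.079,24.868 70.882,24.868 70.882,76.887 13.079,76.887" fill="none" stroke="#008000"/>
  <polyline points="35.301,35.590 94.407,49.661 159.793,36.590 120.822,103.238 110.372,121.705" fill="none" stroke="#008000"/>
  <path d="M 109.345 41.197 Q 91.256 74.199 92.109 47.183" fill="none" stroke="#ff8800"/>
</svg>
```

Since the viewBox matches the mm dimensions, user units are millimetres directly. The only transform is the Y-flip y_m = 128.524 − y_svg.

Shape 1 is a line segment drawn with `<path>`. Its stroke #008000 means cut at S930, F1290. After flipping Y the toolpath is (73.382,97.327) → (9.761,91.061).

Shape 2 is a rectangle drawn with `<polygon>`. Its stroke #008000 means cut at S930, F1290. After flipping Y the toolpath is (13.079,103.656) → (70.882,103.656) → (70.882,51.637) → (13.079,51.637) → (13.079,103.656), returning to the start.

Shape 3 is a open polyline drawn with `<polyline>`. Its stroke #008000 means cut at S930, F1290. After flipping Y the toolpath is (35.301,92.934) → (94.407,78.863) → (159.793,91.934) → (120.822,25.286) → (110.372,6.819).

Shape 4 is a quadratic bezier drawn with `<path>`. Its stroke #ff8800 means engrave at S275, F3464. After flipping Y the toolpath is (109.345,87.327) → (99.390,71.994) → (93.645,69.999) → (92.109,81.341).

; LightBurn 1.5.06
; GRBL device profile, absolute coords
G21
G90
G0 X73.382 Y97.327
M3 S930
G1 X9.761 Y91.061 F1290
M5
G0 X13.079 Y103.656
M3 S930
G1 X70.882 Y103.656 F1290
G1 X70.882 Y51.637
G1 X13.079 Y51.637
G1 X13.079 Y103.656
M5
G0 X35.301 Y92.934
M3 S930
G1 X94.407 Y78.863 F1290
G1 X159.793 Y91.934
G1 X120.822 Y25.286
G1 X110.372 Y6.819
M5
G0 X109.345 Y87.327
M3 S275
G1 X99.390 Y71.994 F3464
G1 X93.645 Y69.999
G1 X92.109 Y81.341
M5
G0 X0.000 Y0.000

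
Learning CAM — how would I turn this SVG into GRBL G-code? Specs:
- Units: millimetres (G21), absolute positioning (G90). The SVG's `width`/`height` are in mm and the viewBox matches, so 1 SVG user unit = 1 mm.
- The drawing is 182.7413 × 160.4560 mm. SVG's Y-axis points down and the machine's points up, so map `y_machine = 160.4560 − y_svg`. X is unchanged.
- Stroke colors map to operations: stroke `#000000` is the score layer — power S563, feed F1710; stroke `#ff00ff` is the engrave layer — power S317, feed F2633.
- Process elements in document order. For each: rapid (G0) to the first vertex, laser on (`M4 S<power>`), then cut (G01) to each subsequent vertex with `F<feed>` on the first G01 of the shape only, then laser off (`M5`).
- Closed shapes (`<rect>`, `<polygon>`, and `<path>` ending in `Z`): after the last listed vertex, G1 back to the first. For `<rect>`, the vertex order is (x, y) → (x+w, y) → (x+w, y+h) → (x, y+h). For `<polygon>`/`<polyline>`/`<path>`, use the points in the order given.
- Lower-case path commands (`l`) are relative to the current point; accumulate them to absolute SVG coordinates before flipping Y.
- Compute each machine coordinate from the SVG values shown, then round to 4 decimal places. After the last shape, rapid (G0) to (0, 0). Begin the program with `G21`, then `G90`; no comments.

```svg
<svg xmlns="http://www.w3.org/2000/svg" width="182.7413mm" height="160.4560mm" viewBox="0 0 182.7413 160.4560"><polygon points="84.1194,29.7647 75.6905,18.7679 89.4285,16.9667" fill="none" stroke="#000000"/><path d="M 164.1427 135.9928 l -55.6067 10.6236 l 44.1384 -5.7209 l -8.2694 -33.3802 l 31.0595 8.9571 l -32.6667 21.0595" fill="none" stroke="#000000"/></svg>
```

G21
G90
G0 X84.1194 Y130.6913
M4 S563
G01 X75.6905 Y141.6881 F1710
G01 X89.4285 Y143.4893
G01 X84.1194 Y130.6913
M5
G0 X164.1427 Y24.4632
M4 S563
G01 X108.5360 Y13.8396 F1710
G01 X152.6744 Y19.5605
G01 X144.4050 Y52.9407
G01 X175.4645 Y43.9836
G01 X142.7978 Y22.9241
M5
G0 X0.0000 Y0.0000

viewBox `0 0 182.7413 160.4560` with mm width/height → 1 unit = 1 mm. Flip: y_m = 160.4560 − y_svg.

**Shape 1** — `<polygon>` regular polygon, stroke `#000000` → score (S563, F1710). Machine vertices: (84.1194,130.6913) → (75.6905,141.6881) → (89.4285,143.4893) → (84.1194,130.6913). Closed: final G1 returns to the first vertex.

**Shape 2** — `<path>` open polyline, stroke `#000000` → score (S563, F1710). Machine vertices: (164.1427,24.4632) → (108.5360,13.8396) → (152.6744,19.5605) → (144.4050,52.9407) → (175.4645,43.9836) → (142.7978,22.9241). Open path.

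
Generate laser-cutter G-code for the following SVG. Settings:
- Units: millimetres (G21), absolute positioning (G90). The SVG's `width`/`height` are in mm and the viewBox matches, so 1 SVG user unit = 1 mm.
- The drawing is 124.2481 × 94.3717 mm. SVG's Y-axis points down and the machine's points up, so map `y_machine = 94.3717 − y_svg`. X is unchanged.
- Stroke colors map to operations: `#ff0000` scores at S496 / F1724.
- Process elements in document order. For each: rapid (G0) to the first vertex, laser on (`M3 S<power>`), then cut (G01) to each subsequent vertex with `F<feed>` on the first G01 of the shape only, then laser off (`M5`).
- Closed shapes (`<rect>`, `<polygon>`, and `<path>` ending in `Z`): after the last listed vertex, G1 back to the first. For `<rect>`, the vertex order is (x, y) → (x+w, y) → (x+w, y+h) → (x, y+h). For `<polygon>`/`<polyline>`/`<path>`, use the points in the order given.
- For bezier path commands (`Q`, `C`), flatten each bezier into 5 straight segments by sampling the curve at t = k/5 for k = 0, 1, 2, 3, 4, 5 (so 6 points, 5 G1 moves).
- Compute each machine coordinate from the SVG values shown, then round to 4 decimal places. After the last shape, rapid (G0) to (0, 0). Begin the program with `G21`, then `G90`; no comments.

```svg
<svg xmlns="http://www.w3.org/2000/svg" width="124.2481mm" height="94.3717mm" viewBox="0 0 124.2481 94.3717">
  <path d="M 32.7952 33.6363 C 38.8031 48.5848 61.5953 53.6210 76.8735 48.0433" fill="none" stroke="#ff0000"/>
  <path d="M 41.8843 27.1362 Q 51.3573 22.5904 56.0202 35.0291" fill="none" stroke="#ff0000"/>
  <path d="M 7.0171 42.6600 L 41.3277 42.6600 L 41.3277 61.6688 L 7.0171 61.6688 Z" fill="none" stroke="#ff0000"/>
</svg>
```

G21
G90
G0 X32.7952 Y60.7354
M3 S496
G01 X38.2197 Y52.9614 F1724
G01 X46.5061 Y47.6000
G01 X56.4880 Y44.6849
G01 X66.9993 Y44.2498
G01 X76.8735 Y46.3284
M5
G0 X41.8843 Y67.2355
M3 S496
G01 X45.4811 Y68.3744 F1724
G01 X48.6931 Y68.1546
G01 X51.5203 Y66.5760
G01 X53.9626 Y63.6387
G01 X56.0202 Y59.3426
M5
G0 X7.0171 Y51.7117
M3 S496
G01 X41.3277 Y51.7117 F1724
G01 X41.3277 Y32.7029
G01 X7.0171 Y32.7029
G01 X7.0171 Y51.7117
M5
G0 X0.0000 Y0.0000

Since the viewBox matches the mm dimensions, user units are millimetres directly. The only transform is the Y-flip y_m = 94.3717 − y_svg.

Shape 1 is a cubic bezier drawn with `<path>`. Its stroke #ff0000 means score at S496, F1724. After flipping Y the toolpath is (32.7952,60.7354) → (38.2197,52.9614) → (46.5061,47.6000) → (56.4880,44.6849) → (66.9993,44.2498) → (76.8735,46.3284).

Shape 2 is a quadratic bezier drawn with `<path>`. Its stroke #ff0000 means score at S496, F1724. After flipping Y the toolpath is (41.8843,67.2355) → (45.4811,68.3744) → (48.6931,68.1546) → (51.5203,66.5760) → (53.9626,63.6387) → (56.0202,59.3426).

Shape 3 is a rectangle drawn with `<path>`. Its stroke #ff0000 means score at S496, F1724. After flipping Y the toolpath is (7.0171,51.7117) → (41.3277,51.7117) → (41.3277,32.7029) → (7.0171,32.7029) → (7.0171,51.7117), returning to the start.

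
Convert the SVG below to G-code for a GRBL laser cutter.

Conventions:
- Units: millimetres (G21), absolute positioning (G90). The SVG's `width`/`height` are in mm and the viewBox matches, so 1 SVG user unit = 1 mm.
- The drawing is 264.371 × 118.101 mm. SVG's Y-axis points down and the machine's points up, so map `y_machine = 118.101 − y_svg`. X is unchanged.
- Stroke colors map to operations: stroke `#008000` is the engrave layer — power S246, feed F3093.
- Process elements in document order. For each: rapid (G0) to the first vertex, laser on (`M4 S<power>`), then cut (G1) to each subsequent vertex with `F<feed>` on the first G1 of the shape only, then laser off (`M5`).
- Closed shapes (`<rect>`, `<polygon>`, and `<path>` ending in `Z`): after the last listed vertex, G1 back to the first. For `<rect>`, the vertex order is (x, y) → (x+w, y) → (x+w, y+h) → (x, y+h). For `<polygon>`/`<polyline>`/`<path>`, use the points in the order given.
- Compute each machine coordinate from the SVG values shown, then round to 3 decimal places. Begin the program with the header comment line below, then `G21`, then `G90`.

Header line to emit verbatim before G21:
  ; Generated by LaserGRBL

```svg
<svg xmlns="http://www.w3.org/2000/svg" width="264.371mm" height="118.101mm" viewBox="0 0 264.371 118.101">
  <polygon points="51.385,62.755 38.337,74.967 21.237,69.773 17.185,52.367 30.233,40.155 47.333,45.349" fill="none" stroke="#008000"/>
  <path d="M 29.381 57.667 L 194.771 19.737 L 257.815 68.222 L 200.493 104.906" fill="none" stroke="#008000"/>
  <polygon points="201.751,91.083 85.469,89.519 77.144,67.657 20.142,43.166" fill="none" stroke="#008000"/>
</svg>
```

; Generated by LaserGRBL
G21
G90
G0 X51.385 Y55.346
M4 S246
G1 X38.337 Y43.134 F3093
G1 X21.237 Y48.328
G1 X17.185 Y65.734
G1 X30.233 Y77.946
G1 X47.333 Y72.752
G1 X51.385 Y55.346
M5
G0 X29.381 Y60.434
M4 S246
G1 X194.771 Y98.364 F3093
G1 X257.815 Y49.879
G1 X200.493 Y13.195
M5
G0 X201.751 Y27.018
M4 S246
G1 X85.469 Y28.582 F3093
G1 X77.144 Y50.444
G1 X20.142 Y74.935
G1 X201.751 Y27.018
M5

1 u = 1 mm; y_m = 118.101 − y.

[1] `<polygon>` regular polygon, #008000→engrave S246 F3093: (51.385,55.346) → (38.337,43.134) → (21.237,48.328) → (17.185,65.734) → (30.233,77.946) → (47.333,72.752) → (51.385,55.346) (closed)

[2] `<path>` open polyline, #008000→engrave S246 F3093: (29.381,60.434) → (194.771,98.364) → (257.815,49.879) → (200.493,13.195)

[3] `<polygon>` closed polygon, #008000→engrave S246 F3093: (201.751,27.018) → (85.469,28.582) → (77.144,50.444) → (20.142,74.935) → (201.751,27.018) (closed)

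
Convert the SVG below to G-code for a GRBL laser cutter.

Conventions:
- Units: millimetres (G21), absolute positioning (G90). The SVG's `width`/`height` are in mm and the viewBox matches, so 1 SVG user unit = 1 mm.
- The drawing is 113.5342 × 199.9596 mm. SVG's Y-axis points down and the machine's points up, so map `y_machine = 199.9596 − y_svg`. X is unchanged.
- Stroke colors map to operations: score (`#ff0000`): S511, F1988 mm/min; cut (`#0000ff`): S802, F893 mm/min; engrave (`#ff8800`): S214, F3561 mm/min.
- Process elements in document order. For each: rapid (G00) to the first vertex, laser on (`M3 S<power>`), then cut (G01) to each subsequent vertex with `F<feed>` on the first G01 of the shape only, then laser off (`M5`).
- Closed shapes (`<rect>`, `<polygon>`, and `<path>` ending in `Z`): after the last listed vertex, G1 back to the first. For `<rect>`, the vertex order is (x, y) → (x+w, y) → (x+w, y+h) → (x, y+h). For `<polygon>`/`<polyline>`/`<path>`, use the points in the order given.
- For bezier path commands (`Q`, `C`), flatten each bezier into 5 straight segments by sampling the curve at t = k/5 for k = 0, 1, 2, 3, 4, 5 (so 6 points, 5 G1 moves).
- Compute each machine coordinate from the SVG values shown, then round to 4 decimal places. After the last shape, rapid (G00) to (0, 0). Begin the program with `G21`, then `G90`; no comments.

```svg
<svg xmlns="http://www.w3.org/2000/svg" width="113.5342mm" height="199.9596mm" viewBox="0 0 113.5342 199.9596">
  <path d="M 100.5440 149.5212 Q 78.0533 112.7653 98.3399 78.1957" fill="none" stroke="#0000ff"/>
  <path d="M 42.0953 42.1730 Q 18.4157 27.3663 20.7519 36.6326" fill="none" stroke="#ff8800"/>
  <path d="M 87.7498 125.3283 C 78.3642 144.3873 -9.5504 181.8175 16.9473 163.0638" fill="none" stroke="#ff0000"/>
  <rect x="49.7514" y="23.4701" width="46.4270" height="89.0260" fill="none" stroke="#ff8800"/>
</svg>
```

G21
G90
G00 X100.5440 Y50.4384
M3 S802
G01 X93.2588 Y65.0533 F893
G01 X89.3958 Y79.4933
G01 X88.9550 Y93.7584
G01 X91.9364 Y107.8486
G01 X98.3399 Y121.7639
M5
G00 X42.0953 Y157.7866
M3 S214
G01 X33.6641 Y162.7464 F3561
G01 X27.3141 Y165.7803
G01 X23.0455 Y166.8884
G01 X20.8581 Y166.0706
G01 X20.7519 Y163.3270
M5
G00 X87.7498 Y74.6313
M3 S511
G01 X74.2385 Y61.5878 F1988
G01 X51.1414 Y47.7139
G01 X27.7197 Y36.5881
G01 X13.2346 Y31.7892
G01 X16.9473 Y36.8958
M5
G00 X49.7514 Y176.4895
M3 S214
G01 X96.1784 Y176.4895 F3561
G01 X96.1784 Y87.4635
G01 X49.7514 Y87.4635
G01 X49.7514 Y176.4895
M5
G00 X0.0000 Y0.0000

1 u = 1 mm; y_m = 199.9596 − y.

[1] `<path>` quadratic bezier, #0000ff→cut S802 F893: (100.5440,50.4384) → (93.2588,65.0533) → (89.3958,79.4933) → (88.9550,93.7584) → (91.9364,107.8486) → (98.3399,121.7639)

[2] `<path>` quadratic bezier, #ff8800→engrave S214 F3561: (42.0953,157.7866) → (33.6641,162.7464) → (27.3141,165.7803) → (23.0455,166.8884) → (20.8581,166.0706) → (20.7519,163.3270)

[3] `<path>` cubic bezier, #ff0000→score S511 F1988: (87.7498,74.6313) → (74.2385,61.5878) → (51.1414,47.7139) → (27.7197,36.5881) → (13.2346,31.7892) → (16.9473,36.8958)

[4] `<rect>` rectangle, #ff8800→engrave S214 F3561: (49.7514,176.4895) → (96.1784,176.4895) → (96.1784,87.4635) → (49.7514,87.4635) → (49.7514,176.4895) (closed)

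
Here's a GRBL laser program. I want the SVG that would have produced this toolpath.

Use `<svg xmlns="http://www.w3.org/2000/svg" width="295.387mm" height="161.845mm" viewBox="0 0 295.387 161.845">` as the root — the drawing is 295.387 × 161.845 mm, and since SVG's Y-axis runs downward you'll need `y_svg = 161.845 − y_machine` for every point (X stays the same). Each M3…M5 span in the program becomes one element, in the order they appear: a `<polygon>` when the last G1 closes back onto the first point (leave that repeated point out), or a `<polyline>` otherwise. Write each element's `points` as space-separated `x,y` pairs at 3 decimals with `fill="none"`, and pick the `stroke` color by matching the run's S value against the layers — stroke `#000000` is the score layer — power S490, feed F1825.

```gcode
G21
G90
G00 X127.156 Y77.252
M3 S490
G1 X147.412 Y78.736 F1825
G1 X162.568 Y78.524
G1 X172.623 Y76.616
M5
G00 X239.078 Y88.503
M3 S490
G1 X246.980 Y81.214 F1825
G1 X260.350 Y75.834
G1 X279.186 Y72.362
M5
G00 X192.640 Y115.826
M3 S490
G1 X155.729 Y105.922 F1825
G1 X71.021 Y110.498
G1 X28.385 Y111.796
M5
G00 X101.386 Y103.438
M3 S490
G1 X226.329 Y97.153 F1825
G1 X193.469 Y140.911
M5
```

Machine Y-up, SVG Y-down with viewBox height 161.845, so y_svg = 161.845 − y_machine; X carries over. Every run uses S490, so all elements get stroke `#000000` (score).

Run 1: The run is open, so emit a `<polyline>` with points (Y-flipped): 127.156,84.593 147.412,83.109 162.568,83.321 172.623,85.229.

Run 2: The run is open, so emit a `<polyline>` with points (Y-flipped): 239.078,73.342 246.980,80.631 260.350,86.011 279.186,89.483.

Run 3: The run is open, so emit a `<polyline>` with points (Y-flipped): 192.640,46.019 155.729,55.923 71.021,51.347 28.385,50.049.

Run 4: The run is open, so emit a `<polyline>` with points (Y-flipped): 101.386,58.407 226.329,64.692 193.469,20.934.

<svg xmlns="http://www.w3.org/2000/svg" width="295.387mm" height="161.845mm" viewBox="0 0 295.387 161.845">
  <polyline points="127.156,84.593 147.412,83.109 162.568,83.321 172.623,85.229" fill="none" stroke="#000000"/>
  <polyline points="239.078,73.342 246.980,80.631 260.350,86.011 279.186,89.483" fill="none" stroke="#000000"/>
  <polyline points="192.640,46.019 155.729,55.923 71.021,51.347 28.385,50.049" fill="none" stroke="#000000"/>
  <polyline points="101.386,58.407 226.329,64.692 193.469,20.934" fill="none" stroke="#000000"/>
</svg>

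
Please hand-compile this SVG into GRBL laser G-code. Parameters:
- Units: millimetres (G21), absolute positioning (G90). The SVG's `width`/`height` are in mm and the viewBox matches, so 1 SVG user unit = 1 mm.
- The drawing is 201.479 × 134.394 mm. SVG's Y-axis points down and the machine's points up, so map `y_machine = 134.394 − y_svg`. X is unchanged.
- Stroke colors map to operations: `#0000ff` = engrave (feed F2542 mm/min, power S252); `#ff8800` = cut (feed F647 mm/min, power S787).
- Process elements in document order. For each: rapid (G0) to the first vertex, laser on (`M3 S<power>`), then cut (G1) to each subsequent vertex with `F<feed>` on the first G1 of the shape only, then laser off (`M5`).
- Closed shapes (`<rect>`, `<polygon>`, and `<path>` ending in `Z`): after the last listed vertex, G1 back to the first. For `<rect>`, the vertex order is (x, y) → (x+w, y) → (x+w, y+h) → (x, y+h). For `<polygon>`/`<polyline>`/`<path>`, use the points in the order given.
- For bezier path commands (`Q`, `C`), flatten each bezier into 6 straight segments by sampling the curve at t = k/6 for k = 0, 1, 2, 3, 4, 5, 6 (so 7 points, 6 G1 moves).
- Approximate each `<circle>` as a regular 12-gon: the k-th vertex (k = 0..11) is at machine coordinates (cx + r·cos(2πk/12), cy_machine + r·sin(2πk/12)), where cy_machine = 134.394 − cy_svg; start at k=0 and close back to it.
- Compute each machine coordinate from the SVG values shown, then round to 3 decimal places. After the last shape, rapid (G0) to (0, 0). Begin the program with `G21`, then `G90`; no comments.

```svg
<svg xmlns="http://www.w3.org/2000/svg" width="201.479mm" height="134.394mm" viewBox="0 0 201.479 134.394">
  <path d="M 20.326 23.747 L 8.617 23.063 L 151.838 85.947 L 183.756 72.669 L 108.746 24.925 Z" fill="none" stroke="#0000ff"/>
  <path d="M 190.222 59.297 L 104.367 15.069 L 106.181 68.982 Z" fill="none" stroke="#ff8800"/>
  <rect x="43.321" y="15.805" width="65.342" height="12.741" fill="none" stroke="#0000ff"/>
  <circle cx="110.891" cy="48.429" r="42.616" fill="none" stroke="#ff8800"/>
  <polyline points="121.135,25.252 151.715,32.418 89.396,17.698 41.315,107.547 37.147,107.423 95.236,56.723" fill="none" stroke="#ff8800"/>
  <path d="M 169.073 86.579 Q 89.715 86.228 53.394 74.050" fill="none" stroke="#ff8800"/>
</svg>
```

G21
G90
G0 X20.326 Y110.647
M3 S252
G1 X8.617 Y111.331 F2542
G1 X151.838 Y48.447
G1 X183.756 Y61.725
G1 X108.746 Y109.469
G1 X20.326 Y110.647
M5
G0 X190.222 Y75.097
M3 S787
G1 X104.367 Y119.325 F647
G1 X106.181 Y65.412
G1 X190.222 Y75.097
M5
G0 X43.321 Y118.589
M3 S252
G1 X108.663 Y118.589 F2542
G1 X108.663 Y105.848
G1 X43.321 Y105.848
G1 X43.321 Y118.589
M5
G0 X153.507 Y85.965
M3 S787
G1 X147.798 Y107.273 F647
G1 X132.199 Y122.872
G1 X110.891 Y128.581
G1 X89.583 Y122.872
G1 X73.984 Y107.273
G1 X68.275 Y85.965
G1 X73.984 Y64.657
G1 X89.583 Y49.058
G1 X110.891 Y43.349
G1 X132.199 Y49.058
G1 X147.798 Y64.657
G1 X153.507 Y85.965
M5
G0 X121.135 Y109.142
M3 S787
G1 X151.715 Y101.976 F647
G1 X89.396 Y116.696
G1 X41.315 Y26.847
G1 X37.147 Y26.971
G1 X95.236 Y77.671
M5
G0 X169.073 Y47.815
M3 S787
G1 X143.816 Y48.261 F647
G1 X120.950 Y49.363
G1 X100.474 Y51.123
G1 X82.390 Y53.539
G1 X66.696 Y56.613
G1 X53.394 Y60.344
M5
G0 X0.000 Y0.000

viewBox `0 0 201.479 134.394` with mm width/height → 1 unit = 1 mm. Flip: y_m = 134.394 − y_svg.

**Shape 1** — `<path>` closed polygon, stroke `#0000ff` → engrave (S252, F2542). Machine vertices: (20.326,110.647) → (8.617,111.331) → (151.838,48.447) → (183.756,61.725) → (108.746,109.469) → (20.326,110.647). Closed: final G1 returns to the first vertex.

**Shape 2** — `<path>` closed polygon, stroke `#ff8800` → cut (S787, F647). Machine vertices: (190.222,75.097) → (104.367,119.325) → (106.181,65.412) → (190.222,75.097). Closed: final G1 returns to the first vertex.

**Shape 3** — `<rect>` rectangle, stroke `#0000ff` → engrave (S252, F2542). Machine vertices: (43.321,118.589) → (108.663,118.589) → (108.663,105.848) → (43.321,105.848) → (43.321,118.589). Closed: final G1 returns to the first vertex.

**Shape 4** — `<circle>` circle, stroke `#ff8800` → cut (S787, F647). Machine vertices: (153.507,85.965) → (147.798,107.273) → (132.199,122.872) → (110.891,128.581) → (89.583,122.872) → (73.984,107.273) → (68.275,85.965) → (73.984,64.657) → (89.583,49.058) → (110.891,43.349) → (132.199,49.058) → (147.798,64.657) → (153.507,85.965). Closed: final G1 returns to the first vertex.

**Shape 5** — `<polyline>` open polyline, stroke `#ff8800` → cut (S787, F647). Machine vertices: (121.135,109.142) → (151.715,101.976) → (89.396,116.696) → (41.315,26.847) → (37.147,26.971) → (95.236,77.671). Open path.

**Shape 6** — `<path>` quadratic bezier, stroke `#ff8800` → cut (S787, F647). Control points (SVG): P0=(169.073,86.579), P1=(89.715,86.228), P2=(53.394,74.050); sampled at t=k/6. Machine vertices: (169.073,47.815) → (143.816,48.261) → (120.950,49.363) → (100.474,51.123) → (82.390,53.539) → (66.696,56.613) → (53.394,60.344). Open path.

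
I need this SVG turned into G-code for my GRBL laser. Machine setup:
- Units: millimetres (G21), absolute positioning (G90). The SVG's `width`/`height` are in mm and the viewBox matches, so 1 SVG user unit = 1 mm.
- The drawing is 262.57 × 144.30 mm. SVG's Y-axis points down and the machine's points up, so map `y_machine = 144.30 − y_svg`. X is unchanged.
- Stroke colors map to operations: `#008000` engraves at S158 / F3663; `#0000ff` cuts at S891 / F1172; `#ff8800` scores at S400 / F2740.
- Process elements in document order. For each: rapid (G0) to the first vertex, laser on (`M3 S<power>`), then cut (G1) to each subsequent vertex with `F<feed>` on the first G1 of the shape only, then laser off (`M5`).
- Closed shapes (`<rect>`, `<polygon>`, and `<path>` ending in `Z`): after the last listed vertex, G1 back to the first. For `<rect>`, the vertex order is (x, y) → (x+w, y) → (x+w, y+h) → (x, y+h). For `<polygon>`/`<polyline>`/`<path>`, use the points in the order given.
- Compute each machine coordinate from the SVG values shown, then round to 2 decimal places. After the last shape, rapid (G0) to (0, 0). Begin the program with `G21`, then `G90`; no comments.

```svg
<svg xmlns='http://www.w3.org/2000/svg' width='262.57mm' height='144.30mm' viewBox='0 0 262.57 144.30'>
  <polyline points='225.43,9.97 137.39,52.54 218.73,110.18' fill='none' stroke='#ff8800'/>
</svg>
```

1 u = 1 mm; y_m = 144.30 − y.

[1] `<polyline>` open polyline, #ff8800→score S400 F2740: (225.43,134.33) → (137.39,91.76) → (218.73,34.12)

G21
G90
G0 X225.43 Y134.33
M3 S400
G1 X137.39 Y91.76 F2740
G1 X218.73 Y34.12
M5
G0 X0.00 Y0.00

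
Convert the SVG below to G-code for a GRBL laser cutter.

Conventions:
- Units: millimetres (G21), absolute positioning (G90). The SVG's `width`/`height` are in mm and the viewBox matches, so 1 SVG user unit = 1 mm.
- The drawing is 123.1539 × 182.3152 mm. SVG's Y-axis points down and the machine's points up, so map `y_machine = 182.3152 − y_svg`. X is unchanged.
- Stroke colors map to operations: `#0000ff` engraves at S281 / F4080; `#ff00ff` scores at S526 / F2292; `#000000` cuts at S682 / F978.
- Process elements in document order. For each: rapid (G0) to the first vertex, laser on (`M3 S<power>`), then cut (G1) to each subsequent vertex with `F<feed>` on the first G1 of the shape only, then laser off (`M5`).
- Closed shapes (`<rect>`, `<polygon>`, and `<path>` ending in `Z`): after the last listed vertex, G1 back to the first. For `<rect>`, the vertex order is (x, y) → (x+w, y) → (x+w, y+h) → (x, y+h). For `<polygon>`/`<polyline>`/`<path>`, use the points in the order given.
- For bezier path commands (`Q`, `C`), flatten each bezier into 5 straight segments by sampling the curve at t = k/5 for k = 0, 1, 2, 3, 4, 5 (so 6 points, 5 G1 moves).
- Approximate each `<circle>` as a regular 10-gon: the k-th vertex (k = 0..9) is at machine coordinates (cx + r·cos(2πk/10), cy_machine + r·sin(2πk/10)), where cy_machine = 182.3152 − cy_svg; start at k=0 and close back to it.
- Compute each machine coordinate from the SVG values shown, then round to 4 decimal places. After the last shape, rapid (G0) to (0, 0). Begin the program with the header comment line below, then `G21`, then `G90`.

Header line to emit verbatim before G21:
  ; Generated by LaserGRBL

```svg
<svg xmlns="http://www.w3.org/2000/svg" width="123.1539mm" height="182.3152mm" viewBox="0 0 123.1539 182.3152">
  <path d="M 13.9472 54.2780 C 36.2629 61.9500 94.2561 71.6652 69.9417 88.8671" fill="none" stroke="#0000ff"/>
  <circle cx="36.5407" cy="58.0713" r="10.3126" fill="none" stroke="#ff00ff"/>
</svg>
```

viewBox `0 0 123.1539 182.3152` with mm width/height → 1 unit = 1 mm. Flip: y_m = 182.3152 − y_svg.

**Shape 1** — `<path>` cubic bezier, stroke `#0000ff` → engrave (S281, F4080). Control points (SVG): P0=(13.9472,54.2780), P1=(36.2629,61.9500), P2=(94.2561,71.6652), P3=(69.9417,88.8671); sampled at t=k/5. Machine vertices: (13.9472,128.0372) → (30.6740,123.1453) → (50.3002,117.5017) → (67.1624,110.8451) → (75.5973,102.9144) → (69.9417,93.4481). Open path.

**Shape 2** — `<circle>` circle, stroke `#ff00ff` → score (S526, F2292). Machine vertices: (46.8533,124.2439) → (44.8838,130.3055) → (39.7275,134.0518) → (33.3539,134.0518) → (28.1976,130.3055) → (26.2281,124.2439) → (28.1976,118.1823) → (33.3539,114.4360) → (39.7275,114.4360) → (44.8838,118.1823) → (46.8533,124.2439). Closed: final G1 returns to the first vertex.

; Generated by LaserGRBL
G21
G90
G0 X13.9472 Y128.0372
M3 S281
G1 X30.6740 Y123.1453 F4080
G1 X50.3002 Y117.5017
G1 X67.1624 Y110.8451
G1 X75.5973 Y102.9144
G1 X69.9417 Y93.4481
M5
G0 X46.8533 Y124.2439
M3 S526
G1 X44.8838 Y130.3055 F2292
G1 X39.7275 Y134.0518
G1 X33.3539 Y134.0518
G1 X28.1976 Y130.3055
G1 X26.2281 Y124.2439
G1 X28.1976 Y118.1823
G1 X33.3539 Y114.4360
G1 X39.7275 Y114.4360
G1 X44.8838 Y118.1823
G1 X46.8533 Y124.2439
M5
G0 X0.0000 Y0.0000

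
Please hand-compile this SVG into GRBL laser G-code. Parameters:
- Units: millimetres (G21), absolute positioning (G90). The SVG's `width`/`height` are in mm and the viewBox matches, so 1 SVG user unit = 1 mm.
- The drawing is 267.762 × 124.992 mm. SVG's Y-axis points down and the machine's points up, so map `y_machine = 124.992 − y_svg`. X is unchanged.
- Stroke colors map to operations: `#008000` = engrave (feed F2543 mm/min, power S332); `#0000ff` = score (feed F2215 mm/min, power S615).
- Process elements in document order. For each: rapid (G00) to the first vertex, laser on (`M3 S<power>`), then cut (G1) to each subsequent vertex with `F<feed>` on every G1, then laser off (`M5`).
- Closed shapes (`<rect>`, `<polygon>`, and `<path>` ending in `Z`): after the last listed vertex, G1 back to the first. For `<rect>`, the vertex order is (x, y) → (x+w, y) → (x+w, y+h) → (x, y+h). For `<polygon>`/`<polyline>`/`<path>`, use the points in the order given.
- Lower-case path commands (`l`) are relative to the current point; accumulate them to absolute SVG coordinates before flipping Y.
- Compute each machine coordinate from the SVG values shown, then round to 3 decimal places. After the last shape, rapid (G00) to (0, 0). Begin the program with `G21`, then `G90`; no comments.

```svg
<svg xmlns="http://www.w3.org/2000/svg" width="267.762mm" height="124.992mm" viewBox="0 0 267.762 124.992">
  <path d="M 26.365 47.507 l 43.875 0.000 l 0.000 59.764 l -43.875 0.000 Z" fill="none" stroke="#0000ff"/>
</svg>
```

Since the viewBox matches the mm dimensions, user units are millimetres directly. The only transform is the Y-flip y_m = 124.992 − y_svg.

Shape 1 is a rectangle drawn with `<path>`. Its stroke #0000ff means score at S615, F2215. After flipping Y the toolpath is (26.365,77.485) → (70.240,77.485) → (70.240,17.721) → (26.365,17.721) → (26.365,77.485), returning to the start.

G21
G90
G00 X26.365 Y77.485
M3 S615
G1 X70.240 Y77.485 F2215
G1 X70.240 Y17.721 F2215
G1 X26.365 Y17.721 F2215
G1 X26.365 Y77.485 F2215
M5
G00 X0.000 Y0.000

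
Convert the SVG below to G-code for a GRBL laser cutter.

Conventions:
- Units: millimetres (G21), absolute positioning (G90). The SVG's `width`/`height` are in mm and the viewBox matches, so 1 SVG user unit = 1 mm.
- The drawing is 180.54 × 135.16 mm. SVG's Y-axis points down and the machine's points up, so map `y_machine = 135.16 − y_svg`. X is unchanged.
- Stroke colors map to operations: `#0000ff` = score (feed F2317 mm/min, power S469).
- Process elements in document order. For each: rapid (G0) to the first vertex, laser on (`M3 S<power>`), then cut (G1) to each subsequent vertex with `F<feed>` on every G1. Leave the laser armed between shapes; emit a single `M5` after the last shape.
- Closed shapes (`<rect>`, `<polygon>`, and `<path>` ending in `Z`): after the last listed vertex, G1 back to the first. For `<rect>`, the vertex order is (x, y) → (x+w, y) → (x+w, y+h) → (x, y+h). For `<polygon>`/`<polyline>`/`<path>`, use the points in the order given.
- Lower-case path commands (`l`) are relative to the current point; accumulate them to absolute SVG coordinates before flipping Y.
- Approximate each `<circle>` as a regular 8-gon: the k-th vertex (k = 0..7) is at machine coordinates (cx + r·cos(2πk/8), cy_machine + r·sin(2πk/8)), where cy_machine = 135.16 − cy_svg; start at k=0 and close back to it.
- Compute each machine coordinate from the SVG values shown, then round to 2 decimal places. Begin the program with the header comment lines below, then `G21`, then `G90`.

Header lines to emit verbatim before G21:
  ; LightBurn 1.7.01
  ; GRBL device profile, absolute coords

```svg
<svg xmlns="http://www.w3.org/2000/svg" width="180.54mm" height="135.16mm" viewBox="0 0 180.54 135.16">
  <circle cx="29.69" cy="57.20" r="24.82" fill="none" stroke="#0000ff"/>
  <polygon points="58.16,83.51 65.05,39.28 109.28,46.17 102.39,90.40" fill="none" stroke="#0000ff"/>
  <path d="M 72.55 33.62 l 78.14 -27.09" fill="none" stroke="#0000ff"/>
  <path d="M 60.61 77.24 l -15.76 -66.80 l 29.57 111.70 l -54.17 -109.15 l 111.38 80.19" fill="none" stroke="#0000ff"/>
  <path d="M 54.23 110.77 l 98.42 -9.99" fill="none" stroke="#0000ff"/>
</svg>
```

; LightBurn 1.7.01
; GRBL device profile, absolute coords
G21
G90
G0 X54.51 Y77.96
M3 S469
G1 X47.24 Y95.51 F2317
G1 X29.69 Y102.78 F2317
G1 X12.14 Y95.51 F2317
G1 X4.87 Y77.96 F2317
G1 X12.14 Y60.41 F2317
G1 X29.69 Y53.14 F2317
G1 X47.24 Y60.41 F2317
G1 X54.51 Y77.96 F2317
G0 X58.16 Y51.65
M3 S469
G1 X65.05 Y95.88 F2317
G1 X109.28 Y88.99 F2317
G1 X102.39 Y44.76 F2317
G1 X58.16 Y51.65 F2317
G0 X72.55 Y101.54
M3 S469
G1 X150.69 Y128.63 F2317
G0 X60.61 Y57.92
M3 S469
G1 X44.85 Y124.72 F2317
G1 X74.42 Y13.02 F2317
G1 X20.25 Y122.17 F2317
G1 X131.63 Y41.98 F2317
G0 X54.23 Y24.39
M3 S469
G1 X152.65 Y34.38 F2317
M5

viewBox `0 0 180.54 135.16` with mm width/height → 1 unit = 1 mm. Flip: y_m = 135.16 − y_svg.

**Shape 1** — `<circle>` circle, stroke `#0000ff` → score (S469, F2317). Machine vertices: (54.51,77.96) → (47.24,95.51) → (29.69,102.78) → (12.14,95.51) → (4.87,77.96) → (12.14,60.41) → (29.69,53.14) → (47.24,60.41) → (54.51,77.96). Closed: final G1 returns to the first vertex.

**Shape 2** — `<polygon>` regular polygon, stroke `#0000ff` → score (S469, F2317). Machine vertices: (58.16,51.65) → (65.05,95.88) → (109.28,88.99) → (102.39,44.76) → (58.16,51.65). Closed: final G1 returns to the first vertex.

**Shape 3** — `<path>` line segment, stroke `#0000ff` → score (S469, F2317). Machine vertices: (72.55,101.54) → (150.69,128.63). Open path.

**Shape 4** — `<path>` open polyline, stroke `#0000ff` → score (S469, F2317). Machine vertices: (60.61,57.92) → (44.85,124.72) → (74.42,13.02) → (20.25,122.17) → (131.63,41.98). Open path.

**Shape 5** — `<path>` line segment, stroke `#0000ff` → score (S469, F2317). Machine vertices: (54.23,24.39) → (152.65,34.38). Open path.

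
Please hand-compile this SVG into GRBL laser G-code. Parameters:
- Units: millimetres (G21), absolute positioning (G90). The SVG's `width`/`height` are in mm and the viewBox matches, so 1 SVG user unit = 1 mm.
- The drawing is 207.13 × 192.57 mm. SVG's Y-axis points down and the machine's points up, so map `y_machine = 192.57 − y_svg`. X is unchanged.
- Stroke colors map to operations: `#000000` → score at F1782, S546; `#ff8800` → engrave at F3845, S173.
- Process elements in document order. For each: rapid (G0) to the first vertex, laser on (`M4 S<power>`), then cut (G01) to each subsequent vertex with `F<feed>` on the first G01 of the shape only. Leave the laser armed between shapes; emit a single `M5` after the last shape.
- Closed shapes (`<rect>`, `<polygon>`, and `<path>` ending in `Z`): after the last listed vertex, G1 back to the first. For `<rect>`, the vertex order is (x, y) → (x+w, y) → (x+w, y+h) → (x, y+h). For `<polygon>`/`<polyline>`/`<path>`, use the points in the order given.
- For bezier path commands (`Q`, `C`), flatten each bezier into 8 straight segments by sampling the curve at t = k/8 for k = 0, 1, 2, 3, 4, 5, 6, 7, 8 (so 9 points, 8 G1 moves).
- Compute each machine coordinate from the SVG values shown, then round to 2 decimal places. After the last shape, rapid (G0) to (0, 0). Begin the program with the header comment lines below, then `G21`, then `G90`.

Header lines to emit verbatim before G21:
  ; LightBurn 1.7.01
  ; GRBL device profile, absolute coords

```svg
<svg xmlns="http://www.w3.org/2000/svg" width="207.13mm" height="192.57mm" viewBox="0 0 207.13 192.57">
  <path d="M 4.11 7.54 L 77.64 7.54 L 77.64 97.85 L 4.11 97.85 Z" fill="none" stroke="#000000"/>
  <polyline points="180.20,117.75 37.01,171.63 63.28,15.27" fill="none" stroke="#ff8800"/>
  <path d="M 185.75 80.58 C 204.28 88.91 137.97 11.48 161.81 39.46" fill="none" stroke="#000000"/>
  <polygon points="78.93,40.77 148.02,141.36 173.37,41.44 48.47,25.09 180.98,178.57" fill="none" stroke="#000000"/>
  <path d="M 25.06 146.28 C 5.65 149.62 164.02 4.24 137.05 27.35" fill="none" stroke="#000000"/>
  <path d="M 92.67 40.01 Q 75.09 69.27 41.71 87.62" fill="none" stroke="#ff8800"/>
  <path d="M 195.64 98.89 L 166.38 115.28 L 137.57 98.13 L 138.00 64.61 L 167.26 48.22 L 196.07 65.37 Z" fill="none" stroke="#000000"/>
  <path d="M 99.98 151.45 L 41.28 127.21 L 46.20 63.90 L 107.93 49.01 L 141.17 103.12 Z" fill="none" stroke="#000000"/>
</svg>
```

viewBox `0 0 207.13 192.57` with mm width/height → 1 unit = 1 mm. Flip: y_m = 192.57 − y_svg.

**Shape 1** — `<path>` rectangle, stroke `#000000` → score (S546, F1782). Machine vertices: (4.11,185.03) → (77.64,185.03) → (77.64,94.72) → (4.11,94.72) → (4.11,185.03). Closed: final G1 returns to the first vertex.

**Shape 2** — `<polyline>` open polyline, stroke `#ff8800` → engrave (S173, F3845). Machine vertices: (180.20,74.82) → (37.01,20.94) → (63.28,177.30). Open path.

**Shape 3** — `<path>` cubic bezier, stroke `#000000` → score (S546, F1782). Control points (SVG): P0=(185.75,80.58), P1=(204.28,88.91), P2=(137.97,11.48), P3=(161.81,39.46); sampled at t=k/8. Machine vertices: (185.75,111.99) → (189.06,112.51) → (186.47,118.84) → (180.03,128.72) → (171.79,139.92) → (163.79,150.20) → (158.10,157.32) → (156.75,159.03) → (161.81,153.11). Open path.

**Shape 4** — `<polygon>` closed polygon, stroke `#000000` → score (S546, F1782). Machine vertices: (78.93,151.80) → (148.02,51.21) → (173.37,151.13) → (48.47,167.48) → (180.98,14.00) → (78.93,151.80). Closed: final G1 returns to the first vertex.

**Shape 5** — `<path>` cubic bezier, stroke `#000000` → score (S546, F1782). Control points (SVG): P0=(25.06,146.28), P1=(5.65,149.62), P2=(164.02,4.24), P3=(137.05,27.35); sampled at t=k/8. Machine vertices: (25.06,46.29) → (25.41,51.39) → (38.16,66.71) → (59.08,88.55) → (83.89,113.17) → (108.35,136.86) → (128.20,155.92) → (139.19,166.61) → (137.05,165.22). Open path.

**Shape 6** — `<path>` quadratic bezier, stroke `#ff8800` → engrave (S173, F3845). Control points (SVG): P0=(92.67,40.01), P1=(75.09,69.27), P2=(41.71,87.62); sampled at t=k/8. Machine vertices: (92.67,152.56) → (88.03,145.42) → (82.89,138.61) → (77.26,132.15) → (71.14,126.03) → (64.52,120.25) → (57.41,114.81) → (49.81,109.71) → (41.71,104.95). Open path.

**Shape 7** — `<path>` regular polygon, stroke `#000000` → score (S546, F1782). Machine vertices: (195.64,93.68) → (166.38,77.29) → (137.57,94.44) → (138.00,127.96) → (167.26,144.35) → (196.07,127.20) → (195.64,93.68). Closed: final G1 returns to the first vertex.

**Shape 8** — `<path>` regular polygon, stroke `#000000` → score (S546, F1782). Machine vertices: (99.98,41.12) → (41.28,65.36) → (46.20,128.67) → (107.93,143.56) → (141.17,89.45) → (99.98,41.12). Closed: final G1 returns to the first vertex.

; LightBurn 1.7.01
; GRBL device profile, absolute coords
G21
G90
G0 X4.11 Y185.03
M4 S546
G01 X77.64 Y185.03 F1782
G01 X77.64 Y94.72
G01 X4.11 Y94.72
G01 X4.11 Y185.03
G0 X180.20 Y74.82
M4 S173
G01 X37.01 Y20.94 F3845
G01 X63.28 Y177.30
G0 X185.75 Y111.99
M4 S546
G01 X189.06 Y112.51 F1782
G01 X186.47 Y118.84
G01 X180.03 Y128.72
G01 X171.79 Y139.92
G01 X163.79 Y150.20
G01 X158.10 Y157.32
G01 X156.75 Y159.03
G01 X161.81 Y153.11
G0 X78.93 Y151.80
M4 S546
G01 X148.02 Y51.21 F1782
G01 X173.37 Y151.13
G01 X48.47 Y167.48
G01 X180.98 Y14.00
G01 X78.93 Y151.80
G0 X25.06 Y46.29
M4 S546
G01 X25.41 Y51.39 F1782
G01 X38.16 Y66.71
G01 X59.08 Y88.55
G01 X83.89 Y113.17
G01 X108.35 Y136.86
G01 X128.20 Y155.92
G01 X139.19 Y166.61
G01 X137.05 Y165.22
G0 X92.67 Y152.56
M4 S173
G01 X88.03 Y145.42 F3845
G01 X82.89 Y138.61
G01 X77.26 Y132.15
G01 X71.14 Y126.03
G01 X64.52 Y120.25
G01 X57.41 Y114.81
G01 X49.81 Y109.71
G01 X41.71 Y104.95
G0 X195.64 Y93.68
M4 S546
G01 X166.38 Y77.29 F1782
G01 X137.57 Y94.44
G01 X138.00 Y127.96
G01 X167.26 Y144.35
G01 X196.07 Y127.20
G01 X195.64 Y93.68
G0 X99.98 Y41.12
M4 S546
G01 X41.28 Y65.36 F1782
G01 X46.20 Y128.67
G01 X107.93 Y143.56
G01 X141.17 Y89.45
G01 X99.98 Y41.12
M5
G0 X0.00 Y0.00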